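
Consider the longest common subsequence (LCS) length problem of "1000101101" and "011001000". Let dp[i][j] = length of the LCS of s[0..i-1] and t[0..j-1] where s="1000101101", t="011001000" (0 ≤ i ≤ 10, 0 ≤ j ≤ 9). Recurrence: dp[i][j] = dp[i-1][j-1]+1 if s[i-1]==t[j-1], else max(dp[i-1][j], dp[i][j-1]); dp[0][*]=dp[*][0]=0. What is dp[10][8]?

6

   ''  0  1  1  0  0  1  0  0  0
''  0  0  0  0  0  0  0  0  0  0
 1  0  0  1  1  1  1  1  1  1  1
 0  0  1  1  1  2  2  2  2  2  2
 0  0  1  1  1  2  3  3  3  3  3
 0  0  1  1  1  2  3  3  4  4  4
 1  0  1  2  2  2  3  4  4  4  4
 0  0  1  2  2  3  3  4  5  5  5
 1  0  1  2  3  3  3  4  5  5  5
 1  0  1  2  3  3  3  4  5  5  5
 0  0  1  2  3  4  4  4  5  6  6
 1  0  1  2  3  4  4  5  5  6  6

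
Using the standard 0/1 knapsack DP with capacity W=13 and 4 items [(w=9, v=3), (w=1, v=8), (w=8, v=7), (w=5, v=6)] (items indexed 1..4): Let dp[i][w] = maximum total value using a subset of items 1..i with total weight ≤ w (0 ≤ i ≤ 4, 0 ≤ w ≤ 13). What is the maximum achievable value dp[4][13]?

i\w   0   1   2   3   4   5   6   7   8   9  10  11  12  13
  0   0   0   0   0   0   0   0   0   0   0   0   0   0   0
  1   0   0   0   0   0   0   0   0   0   3   3   3   3   3
  2   0   8   8   8   8   8   8   8   8   8  11  11  11  11
  3   0   8   8   8   8   8   8   8   8  15  15  15  15  15
  4   0   8   8   8   8   8  14  14  14  15  15  15  15  15

15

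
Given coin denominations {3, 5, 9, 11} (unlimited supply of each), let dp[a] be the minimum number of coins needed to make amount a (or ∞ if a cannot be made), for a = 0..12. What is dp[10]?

2

 a  0  1  2  3  4  5  6  7  8  9 10 11 12
dp  0  -  -  1  -  1  2  -  2  1  2  1  2
(- denotes ∞ / unreachable)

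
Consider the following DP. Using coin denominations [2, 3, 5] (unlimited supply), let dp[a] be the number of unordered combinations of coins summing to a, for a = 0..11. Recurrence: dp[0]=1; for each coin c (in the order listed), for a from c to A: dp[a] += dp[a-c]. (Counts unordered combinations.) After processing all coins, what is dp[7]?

after  coin     0     1     2     3     4     5     6     7     8     9    10    11
          2     1     0     1     0     1     0     1     0     1     0     1     0
          3     1     0     1     1     1     1     2     1     2     2     2     2
          5     1     0     1     1     1     2     2     2     3     3     4     4

2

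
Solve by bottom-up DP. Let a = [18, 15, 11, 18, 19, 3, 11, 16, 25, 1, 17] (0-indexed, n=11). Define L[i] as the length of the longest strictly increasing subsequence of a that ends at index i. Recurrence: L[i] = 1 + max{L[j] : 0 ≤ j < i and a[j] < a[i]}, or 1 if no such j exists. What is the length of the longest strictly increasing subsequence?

4

   i    0    1    2    3    4    5    6    7    8    9   10
a[i]   18   15   11   18   19    3   11   16   25    1   17
L[i]    1    1    1    2    3    1    2    3    4    1    4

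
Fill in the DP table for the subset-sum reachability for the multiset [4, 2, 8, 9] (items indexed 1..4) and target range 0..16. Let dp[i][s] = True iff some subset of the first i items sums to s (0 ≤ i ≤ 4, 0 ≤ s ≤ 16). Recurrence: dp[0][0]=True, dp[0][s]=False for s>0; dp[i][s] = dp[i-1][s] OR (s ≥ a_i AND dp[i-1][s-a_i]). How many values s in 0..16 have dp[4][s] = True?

i\s   0   1   2   3   4   5   6   7   8   9  10  11  12  13  14  15  16
  0   T   F   F   F   F   F   F   F   F   F   F   F   F   F   F   F   F
  1   T   F   F   F   T   F   F   F   F   F   F   F   F   F   F   F   F
  2   T   F   T   F   T   F   T   F   F   F   F   F   F   F   F   F   F
  3   T   F   T   F   T   F   T   F   T   F   T   F   T   F   T   F   F
  4   T   F   T   F   T   F   T   F   T   T   T   T   T   T   T   T   F

12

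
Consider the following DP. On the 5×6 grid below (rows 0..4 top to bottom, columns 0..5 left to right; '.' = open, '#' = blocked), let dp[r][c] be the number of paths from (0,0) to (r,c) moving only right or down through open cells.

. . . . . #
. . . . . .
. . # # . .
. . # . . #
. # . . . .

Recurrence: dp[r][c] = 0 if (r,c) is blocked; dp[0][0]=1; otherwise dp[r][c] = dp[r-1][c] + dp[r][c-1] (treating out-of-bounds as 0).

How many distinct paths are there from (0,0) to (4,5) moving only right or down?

5

r\c   0   1   2   3   4   5
  0   1   1   1   1   1   0
  1   1   2   3   4   5   5
  2   1   3   0   0   5  10
  3   1   4   0   0   5   0
  4   1   0   0   0   5   5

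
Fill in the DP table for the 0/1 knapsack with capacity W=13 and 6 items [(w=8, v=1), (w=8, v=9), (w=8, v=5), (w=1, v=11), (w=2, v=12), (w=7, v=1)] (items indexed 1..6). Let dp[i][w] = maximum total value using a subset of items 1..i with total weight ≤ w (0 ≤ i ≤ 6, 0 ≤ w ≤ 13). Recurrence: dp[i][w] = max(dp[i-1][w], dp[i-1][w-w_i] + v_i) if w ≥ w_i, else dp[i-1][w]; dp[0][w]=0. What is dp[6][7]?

23

i\w   0   1   2   3   4   5   6   7   8   9  10  11  12  13
  0   0   0   0   0   0   0   0   0   0   0   0   0   0   0
  1   0   0   0   0   0   0   0   0   1   1   1   1   1   1
  2   0   0   0   0   0   0   0   0   9   9   9   9   9   9
  3   0   0   0   0   0   0   0   0   9   9   9   9   9   9
  4   0  11  11  11  11  11  11  11  11  20  20  20  20  20
  5   0  11  12  23  23  23  23  23  23  23  23  32  32  32
  6   0  11  12  23  23  23  23  23  23  23  24  32  32  32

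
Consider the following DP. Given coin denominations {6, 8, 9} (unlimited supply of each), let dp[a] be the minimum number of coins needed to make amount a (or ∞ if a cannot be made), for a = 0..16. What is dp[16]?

 a  0  1  2  3  4  5  6  7  8  9 10 11 12 13 14 15 16
dp  0  -  -  -  -  -  1  -  1  1  -  -  2  -  2  2  2
(- denotes ∞ / unreachable)

2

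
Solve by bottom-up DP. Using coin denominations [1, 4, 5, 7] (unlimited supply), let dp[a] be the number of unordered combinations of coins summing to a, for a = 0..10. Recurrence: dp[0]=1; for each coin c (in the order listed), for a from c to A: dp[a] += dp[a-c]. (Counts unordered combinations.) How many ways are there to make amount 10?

7

after  coin     0     1     2     3     4     5     6     7     8     9    10
          1     1     1     1     1     1     1     1     1     1     1     1
          4     1     1     1     1     2     2     2     2     3     3     3
          5     1     1     1     1     2     3     3     3     4     5     6
          7     1     1     1     1     2     3     3     4     5     6     7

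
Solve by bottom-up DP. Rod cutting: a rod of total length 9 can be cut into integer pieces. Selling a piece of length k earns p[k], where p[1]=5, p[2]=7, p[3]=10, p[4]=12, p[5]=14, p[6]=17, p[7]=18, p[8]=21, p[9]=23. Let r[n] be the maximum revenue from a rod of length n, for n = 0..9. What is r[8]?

40

   n    0    1    2    3    4    5    6    7    8    9
r[n]    0    5   10   15   20   25   30   35   40   45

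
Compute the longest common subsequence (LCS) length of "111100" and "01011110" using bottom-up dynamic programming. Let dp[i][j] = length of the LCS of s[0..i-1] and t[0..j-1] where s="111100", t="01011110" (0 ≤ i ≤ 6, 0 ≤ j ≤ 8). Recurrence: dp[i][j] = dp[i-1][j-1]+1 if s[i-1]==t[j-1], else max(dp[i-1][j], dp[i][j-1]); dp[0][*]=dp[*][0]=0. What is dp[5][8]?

5

   ''  0  1  0  1  1  1  1  0
''  0  0  0  0  0  0  0  0  0
 1  0  0  1  1  1  1  1  1  1
 1  0  0  1  1  2  2  2  2  2
 1  0  0  1  1  2  3  3  3  3
 1  0  0  1  1  2  3  4  4  4
 0  0  1  1  2  2  3  4  4  5
 0  0  1  1  2  2  3  4  4  5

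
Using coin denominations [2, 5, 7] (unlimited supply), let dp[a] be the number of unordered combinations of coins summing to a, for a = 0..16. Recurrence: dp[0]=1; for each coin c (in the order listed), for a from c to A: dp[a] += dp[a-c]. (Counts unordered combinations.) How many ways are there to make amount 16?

after  coin     0     1     2     3     4     5     6     7     8     9    10    11    12    13    14    15    16
          2     1     0     1     0     1     0     1     0     1     0     1     0     1     0     1     0     1
          5     1     0     1     0     1     1     1     1     1     1     2     1     2     1     2     2     2
          7     1     0     1     0     1     1     1     2     1     2     2     2     3     2     4     3     4

4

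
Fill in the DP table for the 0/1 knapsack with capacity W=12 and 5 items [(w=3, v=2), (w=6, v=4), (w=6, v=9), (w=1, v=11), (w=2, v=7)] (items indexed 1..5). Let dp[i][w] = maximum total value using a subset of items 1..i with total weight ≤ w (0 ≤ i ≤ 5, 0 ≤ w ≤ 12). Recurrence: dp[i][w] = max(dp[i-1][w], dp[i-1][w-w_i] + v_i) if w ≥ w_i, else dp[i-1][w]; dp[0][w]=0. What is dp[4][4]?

i\w   0   1   2   3   4   5   6   7   8   9  10  11  12
  0   0   0   0   0   0   0   0   0   0   0   0   0   0
  1   0   0   0   2   2   2   2   2   2   2   2   2   2
  2   0   0   0   2   2   2   4   4   4   6   6   6   6
  3   0   0   0   2   2   2   9   9   9  11  11  11  13
  4   0  11  11  11  13  13  13  20  20  20  22  22  22
  5   0  11  11  18  18  18  20  20  20  27  27  27  29

13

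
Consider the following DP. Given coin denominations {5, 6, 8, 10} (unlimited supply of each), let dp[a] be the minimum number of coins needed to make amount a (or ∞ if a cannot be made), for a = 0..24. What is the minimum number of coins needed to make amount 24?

3

 a  0  1  2  3  4  5  6  7  8  9 10 11 12 13 14 15 16 17 18 19 20 21 22 23 24
dp  0  -  -  -  -  1  1  -  1  -  1  2  2  2  2  2  2  3  2  3  2  3  3  3  3
(- denotes ∞ / unreachable)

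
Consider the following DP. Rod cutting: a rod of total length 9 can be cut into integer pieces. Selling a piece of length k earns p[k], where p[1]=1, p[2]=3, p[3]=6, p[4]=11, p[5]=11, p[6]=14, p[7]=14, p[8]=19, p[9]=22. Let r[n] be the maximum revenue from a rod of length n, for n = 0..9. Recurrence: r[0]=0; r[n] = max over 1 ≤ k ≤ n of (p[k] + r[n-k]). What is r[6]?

   n    0    1    2    3    4    5    6    7    8    9
r[n]    0    1    3    6   11   12   14   17   22   23

14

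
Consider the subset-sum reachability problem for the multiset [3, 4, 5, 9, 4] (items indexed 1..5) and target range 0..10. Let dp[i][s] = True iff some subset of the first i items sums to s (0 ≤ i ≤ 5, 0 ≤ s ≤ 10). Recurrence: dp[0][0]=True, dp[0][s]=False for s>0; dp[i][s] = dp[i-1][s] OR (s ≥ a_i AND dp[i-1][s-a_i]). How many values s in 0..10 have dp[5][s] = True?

7

i\s   0   1   2   3   4   5   6   7   8   9  10
  0   T   F   F   F   F   F   F   F   F   F   F
  1   T   F   F   T   F   F   F   F   F   F   F
  2   T   F   F   T   T   F   F   T   F   F   F
  3   T   F   F   T   T   T   F   T   T   T   F
  4   T   F   F   T   T   T   F   T   T   T   F
  5   T   F   F   T   T   T   F   T   T   T   F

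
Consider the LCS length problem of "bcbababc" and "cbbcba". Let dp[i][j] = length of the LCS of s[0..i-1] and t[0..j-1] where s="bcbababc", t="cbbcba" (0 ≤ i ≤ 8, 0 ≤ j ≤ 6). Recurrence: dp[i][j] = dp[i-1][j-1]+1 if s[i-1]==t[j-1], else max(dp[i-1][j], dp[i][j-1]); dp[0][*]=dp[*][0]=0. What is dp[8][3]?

3

   ''  c  b  b  c  b  a
''  0  0  0  0  0  0  0
 b  0  0  1  1  1  1  1
 c  0  1  1  1  2  2  2
 b  0  1  2  2  2  3  3
 a  0  1  2  2  2  3  4
 b  0  1  2  3  3  3  4
 a  0  1  2  3  3  3  4
 b  0  1  2  3  3  4  4
 c  0  1  2  3  4  4  4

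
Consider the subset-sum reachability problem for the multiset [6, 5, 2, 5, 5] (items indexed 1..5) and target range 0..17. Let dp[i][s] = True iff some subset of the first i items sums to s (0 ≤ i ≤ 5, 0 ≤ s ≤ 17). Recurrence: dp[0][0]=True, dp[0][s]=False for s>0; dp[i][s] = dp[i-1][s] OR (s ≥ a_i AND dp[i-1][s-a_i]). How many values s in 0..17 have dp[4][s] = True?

11

i\s   0   1   2   3   4   5   6   7   8   9  10  11  12  13  14  15  16  17
  0   T   F   F   F   F   F   F   F   F   F   F   F   F   F   F   F   F   F
  1   T   F   F   F   F   F   T   F   F   F   F   F   F   F   F   F   F   F
  2   T   F   F   F   F   T   T   F   F   F   F   T   F   F   F   F   F   F
  3   T   F   T   F   F   T   T   T   T   F   F   T   F   T   F   F   F   F
  4   T   F   T   F   F   T   T   T   T   F   T   T   T   T   F   F   T   F
  5   T   F   T   F   F   T   T   T   T   F   T   T   T   T   F   T   T   T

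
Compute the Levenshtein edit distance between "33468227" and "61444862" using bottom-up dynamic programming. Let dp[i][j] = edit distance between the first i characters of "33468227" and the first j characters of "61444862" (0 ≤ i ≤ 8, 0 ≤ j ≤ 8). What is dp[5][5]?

   ''  6  1  4  4  4  8  6  2
''  0  1  2  3  4  5  6  7  8
 3  1  1  2  3  4  5  6  7  8
 3  2  2  2  3  4  5  6  7  8
 4  3  3  3  2  3  4  5  6  7
 6  4  3  4  3  3  4  5  5  6
 8  5  4  4  4  4  4  4  5  6
 2  6  5  5  5  5  5  5  5  5
 2  7  6  6  6  6  6  6  6  5
 7  8  7  7  7  7  7  7  7  6

4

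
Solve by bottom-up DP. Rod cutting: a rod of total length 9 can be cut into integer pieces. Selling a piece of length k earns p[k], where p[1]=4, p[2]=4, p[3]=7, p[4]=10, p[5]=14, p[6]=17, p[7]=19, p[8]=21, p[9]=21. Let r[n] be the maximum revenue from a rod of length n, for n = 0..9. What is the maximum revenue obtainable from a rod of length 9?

   n    0    1    2    3    4    5    6    7    8    9
r[n]    0    4    8   12   16   20   24   28   32   36

36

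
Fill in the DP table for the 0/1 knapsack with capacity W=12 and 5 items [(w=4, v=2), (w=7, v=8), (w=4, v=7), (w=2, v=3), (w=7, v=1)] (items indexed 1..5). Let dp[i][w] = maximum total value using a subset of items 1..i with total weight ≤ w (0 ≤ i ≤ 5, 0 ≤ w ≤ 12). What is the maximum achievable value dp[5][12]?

i\w   0   1   2   3   4   5   6   7   8   9  10  11  12
  0   0   0   0   0   0   0   0   0   0   0   0   0   0
  1   0   0   0   0   2   2   2   2   2   2   2   2   2
  2   0   0   0   0   2   2   2   8   8   8   8  10  10
  3   0   0   0   0   7   7   7   8   9   9   9  15  15
  4   0   0   3   3   7   7  10  10  10  11  12  15  15
  5   0   0   3   3   7   7  10  10  10  11  12  15  15

15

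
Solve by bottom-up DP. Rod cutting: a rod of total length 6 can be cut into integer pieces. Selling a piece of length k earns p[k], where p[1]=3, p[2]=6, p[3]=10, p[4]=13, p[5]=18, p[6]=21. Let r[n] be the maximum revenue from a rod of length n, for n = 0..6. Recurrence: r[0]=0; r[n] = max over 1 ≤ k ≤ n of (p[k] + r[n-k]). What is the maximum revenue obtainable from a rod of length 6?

   n    0    1    2    3    4    5    6
r[n]    0    3    6   10   13   18   21

21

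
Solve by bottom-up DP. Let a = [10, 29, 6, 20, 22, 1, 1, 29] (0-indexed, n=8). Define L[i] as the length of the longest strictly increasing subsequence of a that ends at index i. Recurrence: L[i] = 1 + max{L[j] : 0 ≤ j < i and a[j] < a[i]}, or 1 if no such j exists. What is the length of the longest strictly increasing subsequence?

   i    0    1    2    3    4    5    6    7
a[i]   10   29    6   20   22    1    1   29
L[i]    1    2    1    2    3    1    1    4

4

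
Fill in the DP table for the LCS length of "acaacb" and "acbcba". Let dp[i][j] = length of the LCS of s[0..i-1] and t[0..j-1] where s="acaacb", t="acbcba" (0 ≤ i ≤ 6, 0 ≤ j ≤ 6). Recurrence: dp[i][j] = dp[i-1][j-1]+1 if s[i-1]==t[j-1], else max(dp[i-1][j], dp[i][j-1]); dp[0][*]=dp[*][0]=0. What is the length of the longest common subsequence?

4

   ''  a  c  b  c  b  a
''  0  0  0  0  0  0  0
 a  0  1  1  1  1  1  1
 c  0  1  2  2  2  2  2
 a  0  1  2  2  2  2  3
 a  0  1  2  2  2  2  3
 c  0  1  2  2  3  3  3
 b  0  1  2  3  3  4  4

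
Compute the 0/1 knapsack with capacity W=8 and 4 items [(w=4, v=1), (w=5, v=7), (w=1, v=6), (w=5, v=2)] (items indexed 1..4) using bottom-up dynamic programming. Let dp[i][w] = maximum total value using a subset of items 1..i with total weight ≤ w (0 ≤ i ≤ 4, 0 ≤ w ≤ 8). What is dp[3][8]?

13

i\w   0   1   2   3   4   5   6   7   8
  0   0   0   0   0   0   0   0   0   0
  1   0   0   0   0   1   1   1   1   1
  2   0   0   0   0   1   7   7   7   7
  3   0   6   6   6   6   7  13  13  13
  4   0   6   6   6   6   7  13  13  13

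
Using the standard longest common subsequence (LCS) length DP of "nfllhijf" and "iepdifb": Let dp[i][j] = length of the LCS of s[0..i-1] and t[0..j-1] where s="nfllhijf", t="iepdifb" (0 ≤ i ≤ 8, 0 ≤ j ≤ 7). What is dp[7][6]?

   ''  i  e  p  d  i  f  b
''  0  0  0  0  0  0  0  0
 n  0  0  0  0  0  0  0  0
 f  0  0  0  0  0  0  1  1
 l  0  0  0  0  0  0  1  1
 l  0  0  0  0  0  0  1  1
 h  0  0  0  0  0  0  1  1
 i  0  1  1  1  1  1  1  1
 j  0  1  1  1  1  1  1  1
 f  0  1  1  1  1  1  2  2

1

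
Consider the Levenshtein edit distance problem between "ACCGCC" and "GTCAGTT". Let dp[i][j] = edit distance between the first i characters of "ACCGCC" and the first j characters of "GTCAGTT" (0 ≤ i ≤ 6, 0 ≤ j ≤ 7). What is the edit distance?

5

   ''  G  T  C  A  G  T  T
''  0  1  2  3  4  5  6  7
 A  1  1  2  3  3  4  5  6
 C  2  2  2  2  3  4  5  6
 C  3  3  3  2  3  4  5  6
 G  4  3  4  3  3  3  4  5
 C  5  4  4  4  4  4  4  5
 C  6  5  5  4  5  5  5  5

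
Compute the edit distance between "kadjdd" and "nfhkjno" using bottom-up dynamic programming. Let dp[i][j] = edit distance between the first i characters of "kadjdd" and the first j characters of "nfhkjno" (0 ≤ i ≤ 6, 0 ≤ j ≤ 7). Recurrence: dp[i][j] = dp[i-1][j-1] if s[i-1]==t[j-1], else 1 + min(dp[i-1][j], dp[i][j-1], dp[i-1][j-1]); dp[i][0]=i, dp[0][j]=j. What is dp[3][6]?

5

   ''  n  f  h  k  j  n  o
''  0  1  2  3  4  5  6  7
 k  1  1  2  3  3  4  5  6
 a  2  2  2  3  4  4  5  6
 d  3  3  3  3  4  5  5  6
 j  4  4  4  4  4  4  5  6
 d  5  5  5  5  5  5  5  6
 d  6  6  6  6  6  6  6  6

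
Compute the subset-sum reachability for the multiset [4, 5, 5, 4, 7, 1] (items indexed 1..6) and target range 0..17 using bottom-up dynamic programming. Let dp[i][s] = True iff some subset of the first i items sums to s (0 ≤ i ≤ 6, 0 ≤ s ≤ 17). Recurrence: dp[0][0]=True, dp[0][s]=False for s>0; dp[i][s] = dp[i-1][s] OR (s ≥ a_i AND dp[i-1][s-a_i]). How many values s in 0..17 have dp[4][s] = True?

i\s   0   1   2   3   4   5   6   7   8   9  10  11  12  13  14  15  16  17
  0   T   F   F   F   F   F   F   F   F   F   F   F   F   F   F   F   F   F
  1   T   F   F   F   T   F   F   F   F   F   F   F   F   F   F   F   F   F
  2   T   F   F   F   T   T   F   F   F   T   F   F   F   F   F   F   F   F
  3   T   F   F   F   T   T   F   F   F   T   T   F   F   F   T   F   F   F
  4   T   F   F   F   T   T   F   F   T   T   T   F   F   T   T   F   F   F
  5   T   F   F   F   T   T   F   T   T   T   T   T   T   T   T   T   T   T
  6   T   T   F   F   T   T   T   T   T   T   T   T   T   T   T   T   T   T

8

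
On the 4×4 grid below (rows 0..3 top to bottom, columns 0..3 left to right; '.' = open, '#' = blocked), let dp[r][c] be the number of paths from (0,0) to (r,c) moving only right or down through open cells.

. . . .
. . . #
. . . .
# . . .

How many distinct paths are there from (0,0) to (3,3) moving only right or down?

r\c   0   1   2   3
  0   1   1   1   1
  1   1   2   3   0
  2   1   3   6   6
  3   0   3   9  15

15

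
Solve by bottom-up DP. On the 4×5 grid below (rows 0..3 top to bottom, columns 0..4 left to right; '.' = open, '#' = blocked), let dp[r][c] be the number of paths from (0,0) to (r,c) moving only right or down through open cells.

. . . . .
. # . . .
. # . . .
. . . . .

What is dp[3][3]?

r\c   0   1   2   3   4
  0   1   1   1   1   1
  1   1   0   1   2   3
  2   1   0   1   3   6
  3   1   1   2   5  11

5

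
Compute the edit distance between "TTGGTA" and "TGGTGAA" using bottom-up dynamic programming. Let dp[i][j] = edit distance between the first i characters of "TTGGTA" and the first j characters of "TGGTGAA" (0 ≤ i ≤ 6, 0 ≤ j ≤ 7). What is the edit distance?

   ''  T  G  G  T  G  A  A
''  0  1  2  3  4  5  6  7
 T  1  0  1  2  3  4  5  6
 T  2  1  1  2  2  3  4  5
 G  3  2  1  1  2  2  3  4
 G  4  3  2  1  2  2  3  4
 T  5  4  3  2  1  2  3  4
 A  6  5  4  3  2  2  2  3

3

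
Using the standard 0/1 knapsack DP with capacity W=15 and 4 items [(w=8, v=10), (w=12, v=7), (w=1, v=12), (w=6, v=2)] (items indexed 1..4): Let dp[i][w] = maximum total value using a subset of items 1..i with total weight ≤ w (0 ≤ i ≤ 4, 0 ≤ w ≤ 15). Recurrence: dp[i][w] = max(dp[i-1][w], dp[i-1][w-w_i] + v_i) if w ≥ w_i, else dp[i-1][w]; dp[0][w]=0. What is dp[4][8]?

i\w   0   1   2   3   4   5   6   7   8   9  10  11  12  13  14  15
  0   0   0   0   0   0   0   0   0   0   0   0   0   0   0   0   0
  1   0   0   0   0   0   0   0   0  10  10  10  10  10  10  10  10
  2   0   0   0   0   0   0   0   0  10  10  10  10  10  10  10  10
  3   0  12  12  12  12  12  12  12  12  22  22  22  22  22  22  22
  4   0  12  12  12  12  12  12  14  14  22  22  22  22  22  22  24

14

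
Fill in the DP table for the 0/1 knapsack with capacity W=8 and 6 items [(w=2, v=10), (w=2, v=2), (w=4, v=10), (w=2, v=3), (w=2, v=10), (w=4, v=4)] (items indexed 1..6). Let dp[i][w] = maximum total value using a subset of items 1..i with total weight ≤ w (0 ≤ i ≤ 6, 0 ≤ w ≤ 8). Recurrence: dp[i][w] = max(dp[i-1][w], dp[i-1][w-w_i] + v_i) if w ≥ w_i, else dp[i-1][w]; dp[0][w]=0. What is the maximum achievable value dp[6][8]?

30

i\w   0   1   2   3   4   5   6   7   8
  0   0   0   0   0   0   0   0   0   0
  1   0   0  10  10  10  10  10  10  10
  2   0   0  10  10  12  12  12  12  12
  3   0   0  10  10  12  12  20  20  22
  4   0   0  10  10  13  13  20  20  23
  5   0   0  10  10  20  20  23  23  30
  6   0   0  10  10  20  20  23  23  30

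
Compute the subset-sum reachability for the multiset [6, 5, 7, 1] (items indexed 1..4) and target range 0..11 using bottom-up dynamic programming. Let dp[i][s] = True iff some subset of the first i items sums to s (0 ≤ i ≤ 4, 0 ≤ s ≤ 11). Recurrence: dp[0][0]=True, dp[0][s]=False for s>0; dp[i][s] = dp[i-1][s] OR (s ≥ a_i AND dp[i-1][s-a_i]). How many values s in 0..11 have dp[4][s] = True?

7

i\s   0   1   2   3   4   5   6   7   8   9  10  11
  0   T   F   F   F   F   F   F   F   F   F   F   F
  1   T   F   F   F   F   F   T   F   F   F   F   F
  2   T   F   F   F   F   T   T   F   F   F   F   T
  3   T   F   F   F   F   T   T   T   F   F   F   T
  4   T   T   F   F   F   T   T   T   T   F   F   T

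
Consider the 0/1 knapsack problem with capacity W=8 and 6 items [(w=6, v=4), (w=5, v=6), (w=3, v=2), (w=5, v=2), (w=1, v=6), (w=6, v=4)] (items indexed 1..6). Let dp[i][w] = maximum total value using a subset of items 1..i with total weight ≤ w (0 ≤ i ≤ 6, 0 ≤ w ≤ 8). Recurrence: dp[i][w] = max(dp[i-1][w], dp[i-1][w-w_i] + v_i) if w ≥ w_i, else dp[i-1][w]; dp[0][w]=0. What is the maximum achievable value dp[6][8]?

12

i\w   0   1   2   3   4   5   6   7   8
  0   0   0   0   0   0   0   0   0   0
  1   0   0   0   0   0   0   4   4   4
  2   0   0   0   0   0   6   6   6   6
  3   0   0   0   2   2   6   6   6   8
  4   0   0   0   2   2   6   6   6   8
  5   0   6   6   6   8   8  12  12  12
  6   0   6   6   6   8   8  12  12  12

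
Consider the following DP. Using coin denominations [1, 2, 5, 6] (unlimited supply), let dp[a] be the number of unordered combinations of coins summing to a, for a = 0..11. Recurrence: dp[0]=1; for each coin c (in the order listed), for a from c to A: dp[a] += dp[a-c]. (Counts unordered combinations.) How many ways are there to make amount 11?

after  coin     0     1     2     3     4     5     6     7     8     9    10    11
          1     1     1     1     1     1     1     1     1     1     1     1     1
          2     1     1     2     2     3     3     4     4     5     5     6     6
          5     1     1     2     2     3     4     5     6     7     8    10    11
          6     1     1     2     2     3     4     6     7     9    10    13    15

15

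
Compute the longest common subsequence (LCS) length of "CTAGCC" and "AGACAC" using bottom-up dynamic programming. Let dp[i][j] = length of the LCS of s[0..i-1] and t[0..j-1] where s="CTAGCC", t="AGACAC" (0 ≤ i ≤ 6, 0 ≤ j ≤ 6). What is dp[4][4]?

   ''  A  G  A  C  A  C
''  0  0  0  0  0  0  0
 C  0  0  0  0  1  1  1
 T  0  0  0  0  1  1  1
 A  0  1  1  1  1  2  2
 G  0  1  2  2  2  2  2
 C  0  1  2  2  3  3  3
 C  0  1  2  2  3  3  4

2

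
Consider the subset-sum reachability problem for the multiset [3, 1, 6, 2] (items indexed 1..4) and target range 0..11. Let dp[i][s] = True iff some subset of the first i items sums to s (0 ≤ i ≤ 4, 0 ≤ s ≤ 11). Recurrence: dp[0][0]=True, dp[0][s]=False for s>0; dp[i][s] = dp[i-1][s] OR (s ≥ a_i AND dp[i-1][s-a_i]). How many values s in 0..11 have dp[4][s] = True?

i\s   0   1   2   3   4   5   6   7   8   9  10  11
  0   T   F   F   F   F   F   F   F   F   F   F   F
  1   T   F   F   T   F   F   F   F   F   F   F   F
  2   T   T   F   T   T   F   F   F   F   F   F   F
  3   T   T   F   T   T   F   T   T   F   T   T   F
  4   T   T   T   T   T   T   T   T   T   T   T   T

12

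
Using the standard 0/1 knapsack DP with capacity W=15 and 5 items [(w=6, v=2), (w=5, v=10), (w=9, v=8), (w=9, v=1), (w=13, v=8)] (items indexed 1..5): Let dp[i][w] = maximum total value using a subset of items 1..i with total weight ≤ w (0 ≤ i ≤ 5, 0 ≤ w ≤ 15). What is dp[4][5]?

i\w   0   1   2   3   4   5   6   7   8   9  10  11  12  13  14  15
  0   0   0   0   0   0   0   0   0   0   0   0   0   0   0   0   0
  1   0   0   0   0   0   0   2   2   2   2   2   2   2   2   2   2
  2   0   0   0   0   0  10  10  10  10  10  10  12  12  12  12  12
  3   0   0   0   0   0  10  10  10  10  10  10  12  12  12  18  18
  4   0   0   0   0   0  10  10  10  10  10  10  12  12  12  18  18
  5   0   0   0   0   0  10  10  10  10  10  10  12  12  12  18  18

10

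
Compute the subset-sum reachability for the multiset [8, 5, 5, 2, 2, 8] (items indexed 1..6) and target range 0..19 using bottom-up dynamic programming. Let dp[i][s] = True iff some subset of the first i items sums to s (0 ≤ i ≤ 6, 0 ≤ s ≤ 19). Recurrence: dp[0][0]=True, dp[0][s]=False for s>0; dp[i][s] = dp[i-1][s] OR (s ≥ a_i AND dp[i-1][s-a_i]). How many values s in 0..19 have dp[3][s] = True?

6

i\s   0   1   2   3   4   5   6   7   8   9  10  11  12  13  14  15  16  17  18  19
  0   T   F   F   F   F   F   F   F   F   F   F   F   F   F   F   F   F   F   F   F
  1   T   F   F   F   F   F   F   F   T   F   F   F   F   F   F   F   F   F   F   F
  2   T   F   F   F   F   T   F   F   T   F   F   F   F   T   F   F   F   F   F   F
  3   T   F   F   F   F   T   F   F   T   F   T   F   F   T   F   F   F   F   T   F
  4   T   F   T   F   F   T   F   T   T   F   T   F   T   T   F   T   F   F   T   F
  5   T   F   T   F   T   T   F   T   T   T   T   F   T   T   T   T   F   T   T   F
  6   T   F   T   F   T   T   F   T   T   T   T   F   T   T   T   T   T   T   T   F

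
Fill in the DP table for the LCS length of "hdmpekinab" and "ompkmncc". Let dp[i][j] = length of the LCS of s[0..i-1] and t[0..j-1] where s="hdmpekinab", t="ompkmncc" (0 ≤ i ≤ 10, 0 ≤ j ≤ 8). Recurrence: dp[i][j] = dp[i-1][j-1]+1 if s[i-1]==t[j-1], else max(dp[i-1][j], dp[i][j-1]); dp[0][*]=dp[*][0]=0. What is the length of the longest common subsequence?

4

   ''  o  m  p  k  m  n  c  c
''  0  0  0  0  0  0  0  0  0
 h  0  0  0  0  0  0  0  0  0
 d  0  0  0  0  0  0  0  0  0
 m  0  0  1  1  1  1  1  1  1
 p  0  0  1  2  2  2  2  2  2
 e  0  0  1  2  2  2  2  2  2
 k  0  0  1  2  3  3  3  3  3
 i  0  0  1  2  3  3  3  3  3
 n  0  0  1  2  3  3  4  4  4
 a  0  0  1  2  3  3  4  4  4
 b  0  0  1  2  3  3  4  4  4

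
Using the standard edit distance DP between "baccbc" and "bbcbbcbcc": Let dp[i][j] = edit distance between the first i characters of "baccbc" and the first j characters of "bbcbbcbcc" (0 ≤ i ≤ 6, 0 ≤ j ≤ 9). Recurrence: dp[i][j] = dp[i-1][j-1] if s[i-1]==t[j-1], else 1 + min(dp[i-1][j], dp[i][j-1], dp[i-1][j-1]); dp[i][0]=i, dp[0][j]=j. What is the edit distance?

4

   ''  b  b  c  b  b  c  b  c  c
''  0  1  2  3  4  5  6  7  8  9
 b  1  0  1  2  3  4  5  6  7  8
 a  2  1  1  2  3  4  5  6  7  8
 c  3  2  2  1  2  3  4  5  6  7
 c  4  3  3  2  2  3  3  4  5  6
 b  5  4  3  3  2  2  3  3  4  5
 c  6  5  4  3  3  3  2  3  3  4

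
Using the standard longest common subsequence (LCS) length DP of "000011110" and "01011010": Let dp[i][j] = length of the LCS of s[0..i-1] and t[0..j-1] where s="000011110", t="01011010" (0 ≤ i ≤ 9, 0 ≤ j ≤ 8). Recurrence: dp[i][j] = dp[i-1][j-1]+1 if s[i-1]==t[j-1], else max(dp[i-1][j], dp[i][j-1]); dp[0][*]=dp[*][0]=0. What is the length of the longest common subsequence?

   ''  0  1  0  1  1  0  1  0
''  0  0  0  0  0  0  0  0  0
 0  0  1  1  1  1  1  1  1  1
 0  0  1  1  2  2  2  2  2  2
 0  0  1  1  2  2  2  3  3  3
 0  0  1  1  2  2  2  3  3  4
 1  0  1  2  2  3  3  3  4  4
 1  0  1  2  2  3  4  4  4  4
 1  0  1  2  2  3  4  4  5  5
 1  0  1  2  2  3  4  4  5  5
 0  0  1  2  3  3  4  5  5  6

6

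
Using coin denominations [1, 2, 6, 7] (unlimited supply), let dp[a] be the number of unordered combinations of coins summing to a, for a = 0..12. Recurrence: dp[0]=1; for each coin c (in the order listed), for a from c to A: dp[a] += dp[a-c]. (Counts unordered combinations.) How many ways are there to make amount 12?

after  coin     0     1     2     3     4     5     6     7     8     9    10    11    12
          1     1     1     1     1     1     1     1     1     1     1     1     1     1
          2     1     1     2     2     3     3     4     4     5     5     6     6     7
          6     1     1     2     2     3     3     5     5     7     7     9     9    12
          7     1     1     2     2     3     3     5     6     8     9    11    12    15

15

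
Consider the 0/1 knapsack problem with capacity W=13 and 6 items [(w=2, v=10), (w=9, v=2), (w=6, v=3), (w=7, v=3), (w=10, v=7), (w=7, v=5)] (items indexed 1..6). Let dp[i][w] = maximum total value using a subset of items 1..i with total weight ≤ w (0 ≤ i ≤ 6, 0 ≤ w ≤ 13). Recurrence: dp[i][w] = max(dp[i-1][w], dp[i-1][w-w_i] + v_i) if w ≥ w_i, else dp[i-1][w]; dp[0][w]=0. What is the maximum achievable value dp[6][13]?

i\w   0   1   2   3   4   5   6   7   8   9  10  11  12  13
  0   0   0   0   0   0   0   0   0   0   0   0   0   0   0
  1   0   0  10  10  10  10  10  10  10  10  10  10  10  10
  2   0   0  10  10  10  10  10  10  10  10  10  12  12  12
  3   0   0  10  10  10  10  10  10  13  13  13  13  13  13
  4   0   0  10  10  10  10  10  10  13  13  13  13  13  13
  5   0   0  10  10  10  10  10  10  13  13  13  13  17  17
  6   0   0  10  10  10  10  10  10  13  15  15  15  17  17

17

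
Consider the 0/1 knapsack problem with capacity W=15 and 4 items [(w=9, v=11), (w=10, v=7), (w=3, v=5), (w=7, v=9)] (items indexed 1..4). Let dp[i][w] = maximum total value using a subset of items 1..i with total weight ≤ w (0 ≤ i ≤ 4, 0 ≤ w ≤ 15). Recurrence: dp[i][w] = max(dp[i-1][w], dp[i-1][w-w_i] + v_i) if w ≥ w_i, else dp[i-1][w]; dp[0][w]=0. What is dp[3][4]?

i\w   0   1   2   3   4   5   6   7   8   9  10  11  12  13  14  15
  0   0   0   0   0   0   0   0   0   0   0   0   0   0   0   0   0
  1   0   0   0   0   0   0   0   0   0  11  11  11  11  11  11  11
  2   0   0   0   0   0   0   0   0   0  11  11  11  11  11  11  11
  3   0   0   0   5   5   5   5   5   5  11  11  11  16  16  16  16
  4   0   0   0   5   5   5   5   9   9  11  14  14  16  16  16  16

5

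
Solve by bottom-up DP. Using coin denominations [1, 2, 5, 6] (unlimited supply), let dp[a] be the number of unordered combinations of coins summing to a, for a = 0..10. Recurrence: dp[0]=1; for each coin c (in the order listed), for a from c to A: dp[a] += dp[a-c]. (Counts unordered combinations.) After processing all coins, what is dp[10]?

13

after  coin     0     1     2     3     4     5     6     7     8     9    10
          1     1     1     1     1     1     1     1     1     1     1     1
          2     1     1     2     2     3     3     4     4     5     5     6
          5     1     1     2     2     3     4     5     6     7     8    10
          6     1     1     2     2     3     4     6     7     9    10    13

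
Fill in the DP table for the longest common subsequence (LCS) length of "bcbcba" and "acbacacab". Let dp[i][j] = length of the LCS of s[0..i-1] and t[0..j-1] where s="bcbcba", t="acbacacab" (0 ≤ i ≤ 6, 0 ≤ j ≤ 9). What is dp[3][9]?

3

   ''  a  c  b  a  c  a  c  a  b
''  0  0  0  0  0  0  0  0  0  0
 b  0  0  0  1  1  1  1  1  1  1
 c  0  0  1  1  1  2  2  2  2  2
 b  0  0  1  2  2  2  2  2  2  3
 c  0  0  1  2  2  3  3  3  3  3
 b  0  0  1  2  2  3  3  3  3  4
 a  0  1  1  2  3  3  4  4  4  4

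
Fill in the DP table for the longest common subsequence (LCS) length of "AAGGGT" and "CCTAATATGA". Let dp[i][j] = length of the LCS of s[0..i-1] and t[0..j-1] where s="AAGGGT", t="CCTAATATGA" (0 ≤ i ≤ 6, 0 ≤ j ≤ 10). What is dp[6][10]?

3

   ''  C  C  T  A  A  T  A  T  G  A
''  0  0  0  0  0  0  0  0  0  0  0
 A  0  0  0  0  1  1  1  1  1  1  1
 A  0  0  0  0  1  2  2  2  2  2  2
 G  0  0  0  0  1  2  2  2  2  3  3
 G  0  0  0  0  1  2  2  2  2  3  3
 G  0  0  0  0  1  2  2  2  2  3  3
 T  0  0  0  1  1  2  3  3  3  3  3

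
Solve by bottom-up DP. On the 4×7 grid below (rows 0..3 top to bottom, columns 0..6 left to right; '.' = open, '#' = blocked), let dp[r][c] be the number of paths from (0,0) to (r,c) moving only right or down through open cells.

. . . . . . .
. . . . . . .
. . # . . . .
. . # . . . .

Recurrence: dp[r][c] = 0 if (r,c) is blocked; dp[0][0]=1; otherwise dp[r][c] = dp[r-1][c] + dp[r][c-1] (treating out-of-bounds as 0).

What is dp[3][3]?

4

r\c   0   1   2   3   4   5   6
  0   1   1   1   1   1   1   1
  1   1   2   3   4   5   6   7
  2   1   3   0   4   9  15  22
  3   1   4   0   4  13  28  50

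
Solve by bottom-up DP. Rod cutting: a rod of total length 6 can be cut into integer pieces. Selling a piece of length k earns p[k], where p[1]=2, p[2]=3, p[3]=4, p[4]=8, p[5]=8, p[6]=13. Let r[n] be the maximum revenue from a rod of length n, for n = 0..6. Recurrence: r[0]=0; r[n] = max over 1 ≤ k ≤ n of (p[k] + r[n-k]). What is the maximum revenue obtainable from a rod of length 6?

13

   n    0    1    2    3    4    5    6
r[n]    0    2    4    6    8   10   13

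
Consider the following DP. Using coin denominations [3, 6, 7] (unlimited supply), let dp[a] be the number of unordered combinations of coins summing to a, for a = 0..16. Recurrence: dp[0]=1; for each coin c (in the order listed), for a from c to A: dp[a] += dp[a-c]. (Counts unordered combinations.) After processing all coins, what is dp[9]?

2

after  coin     0     1     2     3     4     5     6     7     8     9    10    11    12    13    14    15    16
          3     1     0     0     1     0     0     1     0     0     1     0     0     1     0     0     1     0
          6     1     0     0     1     0     0     2     0     0     2     0     0     3     0     0     3     0
          7     1     0     0     1     0     0     2     1     0     2     1     0     3     2     1     3     2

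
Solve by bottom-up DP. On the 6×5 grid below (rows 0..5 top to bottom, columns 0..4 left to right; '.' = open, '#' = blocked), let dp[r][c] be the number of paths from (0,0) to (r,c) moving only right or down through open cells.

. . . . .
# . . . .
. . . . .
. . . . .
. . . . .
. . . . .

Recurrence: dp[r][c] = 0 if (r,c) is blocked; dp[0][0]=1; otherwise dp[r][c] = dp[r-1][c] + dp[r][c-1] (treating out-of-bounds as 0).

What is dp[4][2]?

5

r\c   0   1   2   3   4
  0   1   1   1   1   1
  1   0   1   2   3   4
  2   0   1   3   6  10
  3   0   1   4  10  20
  4   0   1   5  15  35
  5   0   1   6  21  56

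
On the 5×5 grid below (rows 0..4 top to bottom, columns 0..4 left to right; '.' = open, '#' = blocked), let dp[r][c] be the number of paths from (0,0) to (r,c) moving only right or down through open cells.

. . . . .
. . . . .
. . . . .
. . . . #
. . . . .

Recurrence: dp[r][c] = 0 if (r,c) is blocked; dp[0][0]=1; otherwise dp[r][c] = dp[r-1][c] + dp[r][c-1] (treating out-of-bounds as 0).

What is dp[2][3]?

10

r\c   0   1   2   3   4
  0   1   1   1   1   1
  1   1   2   3   4   5
  2   1   3   6  10  15
  3   1   4  10  20   0
  4   1   5  15  35  35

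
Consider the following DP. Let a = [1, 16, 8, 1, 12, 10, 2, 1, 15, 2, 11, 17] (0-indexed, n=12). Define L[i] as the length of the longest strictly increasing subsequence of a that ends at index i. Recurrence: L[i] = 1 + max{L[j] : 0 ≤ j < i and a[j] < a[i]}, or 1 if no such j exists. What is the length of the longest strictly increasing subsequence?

   i    0    1    2    3    4    5    6    7    8    9   10   11
a[i]    1   16    8    1   12   10    2    1   15    2   11   17
L[i]    1    2    2    1    3    3    2    1    4    2    4    5

5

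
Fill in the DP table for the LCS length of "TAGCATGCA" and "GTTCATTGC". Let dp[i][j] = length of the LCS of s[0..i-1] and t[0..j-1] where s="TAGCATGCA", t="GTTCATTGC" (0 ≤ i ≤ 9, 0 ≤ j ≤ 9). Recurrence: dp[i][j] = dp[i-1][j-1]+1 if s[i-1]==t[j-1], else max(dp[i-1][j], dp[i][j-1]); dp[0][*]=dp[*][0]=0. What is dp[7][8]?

   ''  G  T  T  C  A  T  T  G  C
''  0  0  0  0  0  0  0  0  0  0
 T  0  0  1  1  1  1  1  1  1  1
 A  0  0  1  1  1  2  2  2  2  2
 G  0  1  1  1  1  2  2  2  3  3
 C  0  1  1  1  2  2  2  2  3  4
 A  0  1  1  1  2  3  3  3  3  4
 T  0  1  2  2  2  3  4  4  4  4
 G  0  1  2  2  2  3  4  4  5  5
 C  0  1  2  2  3  3  4  4  5  6
 A  0  1  2  2  3  4  4  4  5  6

5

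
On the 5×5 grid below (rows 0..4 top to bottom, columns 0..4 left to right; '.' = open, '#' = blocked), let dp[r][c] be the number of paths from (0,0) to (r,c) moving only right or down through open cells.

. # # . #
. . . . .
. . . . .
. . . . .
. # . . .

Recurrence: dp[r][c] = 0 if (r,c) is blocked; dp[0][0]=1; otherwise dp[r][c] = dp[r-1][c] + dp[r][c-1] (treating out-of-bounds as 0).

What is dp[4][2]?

6

r\c   0   1   2   3   4
  0   1   0   0   0   0
  1   1   1   1   1   1
  2   1   2   3   4   5
  3   1   3   6  10  15
  4   1   0   6  16  31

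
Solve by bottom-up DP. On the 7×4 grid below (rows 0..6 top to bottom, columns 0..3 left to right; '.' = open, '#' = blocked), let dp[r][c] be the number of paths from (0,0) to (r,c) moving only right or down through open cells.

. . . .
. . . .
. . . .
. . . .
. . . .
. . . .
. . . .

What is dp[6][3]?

84

r\c   0   1   2   3
  0   1   1   1   1
  1   1   2   3   4
  2   1   3   6  10
  3   1   4  10  20
  4   1   5  15  35
  5   1   6  21  56
  6   1   7  28  84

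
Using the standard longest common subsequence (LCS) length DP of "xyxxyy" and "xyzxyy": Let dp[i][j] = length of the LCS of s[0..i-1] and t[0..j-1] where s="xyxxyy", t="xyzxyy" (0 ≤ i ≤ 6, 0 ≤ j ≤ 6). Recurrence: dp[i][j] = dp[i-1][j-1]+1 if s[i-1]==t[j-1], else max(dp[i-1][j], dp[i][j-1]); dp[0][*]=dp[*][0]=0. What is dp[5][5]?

   ''  x  y  z  x  y  y
''  0  0  0  0  0  0  0
 x  0  1  1  1  1  1  1
 y  0  1  2  2  2  2  2
 x  0  1  2  2  3  3  3
 x  0  1  2  2  3  3  3
 y  0  1  2  2  3  4  4
 y  0  1  2  2  3  4  5

4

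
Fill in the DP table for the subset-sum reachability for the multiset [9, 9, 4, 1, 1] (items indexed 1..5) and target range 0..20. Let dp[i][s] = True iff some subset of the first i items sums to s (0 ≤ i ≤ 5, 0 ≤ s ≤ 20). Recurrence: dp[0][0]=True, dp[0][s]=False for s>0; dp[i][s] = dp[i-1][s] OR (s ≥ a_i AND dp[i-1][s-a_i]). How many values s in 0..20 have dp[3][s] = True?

5

i\s   0   1   2   3   4   5   6   7   8   9  10  11  12  13  14  15  16  17  18  19  20
  0   T   F   F   F   F   F   F   F   F   F   F   F   F   F   F   F   F   F   F   F   F
  1   T   F   F   F   F   F   F   F   F   T   F   F   F   F   F   F   F   F   F   F   F
  2   T   F   F   F   F   F   F   F   F   T   F   F   F   F   F   F   F   F   T   F   F
  3   T   F   F   F   T   F   F   F   F   T   F   F   F   T   F   F   F   F   T   F   F
  4   T   T   F   F   T   T   F   F   F   T   T   F   F   T   T   F   F   F   T   T   F
  5   T   T   T   F   T   T   T   F   F   T   T   T   F   T   T   T   F   F   T   T   T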